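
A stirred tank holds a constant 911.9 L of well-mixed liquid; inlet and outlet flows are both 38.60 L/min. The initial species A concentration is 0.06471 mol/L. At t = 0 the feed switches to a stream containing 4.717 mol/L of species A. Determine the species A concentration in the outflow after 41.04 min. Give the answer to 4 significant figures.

3.898 mol/L

Mass balance on the solute (V constant): V dC/dt = Q(C_in − C).
So dC/dt = (C_in − C)/τ with τ = V/Q = 911.9/38.60 = 23.6244 min.
Integrating: C(t) = C_in + (C₀ − C_in) e^(−t/τ).
C(41.04) = 4.717 + (0.06471 − 4.717)·e^(−41.04/23.6244) = 4.717 + (-4.65229)·0.176014 = 3.89813 mol/L.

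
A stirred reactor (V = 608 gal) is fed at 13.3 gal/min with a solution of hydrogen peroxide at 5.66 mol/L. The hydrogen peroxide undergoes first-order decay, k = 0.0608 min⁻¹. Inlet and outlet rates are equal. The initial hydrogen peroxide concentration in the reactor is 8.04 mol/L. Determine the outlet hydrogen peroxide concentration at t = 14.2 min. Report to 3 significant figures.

3.52 mol/L

Accumulation = in − out − consumed: V dC/dt = Q C_in − Q C − k V C.
dC/dt = (Q/V) C_in − (Q/V + k) C; effective rate a = Q/V + k = 0.021875 + 0.0608 = 0.082675 min⁻¹.
C_ss = Q C_in/(Q + kV) = 1.4976 mol/L; C(t) = C_ss + (C₀ − C_ss) e^(−a t).
C(14.2) = 1.4976 + (6.5424)·e^(−0.082675·14.2) = 1.4976 + (6.5424)·0.30913 = 3.5201 mol/L.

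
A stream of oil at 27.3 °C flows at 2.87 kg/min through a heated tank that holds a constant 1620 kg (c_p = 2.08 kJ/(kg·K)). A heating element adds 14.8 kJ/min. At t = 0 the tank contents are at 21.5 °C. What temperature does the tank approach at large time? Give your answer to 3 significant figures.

29.8 °C

M c_p dT/dt = ṁ c_p (T_in − T) + Q̇.
At steady state dT/dt = 0 ⇒ T_ss = T_in + Q̇/(ṁ c_p) = 27.3 + 14.8/(2.87·2.08) = 29.779 °C.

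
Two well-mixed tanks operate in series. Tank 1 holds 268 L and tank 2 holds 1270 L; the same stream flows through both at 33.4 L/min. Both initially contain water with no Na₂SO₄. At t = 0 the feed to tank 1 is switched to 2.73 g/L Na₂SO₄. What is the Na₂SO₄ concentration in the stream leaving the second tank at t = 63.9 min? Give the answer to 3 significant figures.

2.09 g/L

Species balance on tank i: dCᵢ/dt = (Cᵢ₋₁ − Cᵢ)/τᵢ with τᵢ = Vᵢ/Q.
τ₁ = 268/33.4 = 8.0240 min; τ₂ = 1270/33.4 = 38.024 min.
Tank 1: C₁ = C_in(1 − e^(−t/τ₁)). Tank 2 (τ₁ ≠ τ₂): C₂ = C_in[1 − (τ₁ e^(−t/τ₁) − τ₂ e^(−t/τ₂))/(τ₁ − τ₂)].
At t = 63.9: e^(−t/τ₁) = 0.00034788, e^(−t/τ₂) = 0.18628.
C₂ = 2.73·[1 − (8.0240·0.00034788 − 38.024·0.18628)/(-30.000)] = 2.73·0.76399 = 2.0857 g/L.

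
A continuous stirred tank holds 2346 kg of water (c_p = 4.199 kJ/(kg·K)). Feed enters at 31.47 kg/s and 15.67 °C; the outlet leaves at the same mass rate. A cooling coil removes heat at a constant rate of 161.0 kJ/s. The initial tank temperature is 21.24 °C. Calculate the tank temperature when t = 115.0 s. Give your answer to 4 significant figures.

First-law balance (no shaft work): M c_p dT/dt = ṁ c_p (T_in − T) − 161.0.
Rearrange: dT/dt = (T_ss − T)/τ with τ = M/ṁ = 74.5472 s and T_ss = T_in − Q̇/(ṁ c_p) = 14.4516 °C.
This is linear first-order; T(t) = T_ss + (T₀ − T_ss) e^(−t/τ).
T(115.0) = 14.4516 + (6.78838)·e^(−115.0/74.5472) = 14.4516 + (6.78838)·0.213814 = 15.9031 °C.

15.90 °C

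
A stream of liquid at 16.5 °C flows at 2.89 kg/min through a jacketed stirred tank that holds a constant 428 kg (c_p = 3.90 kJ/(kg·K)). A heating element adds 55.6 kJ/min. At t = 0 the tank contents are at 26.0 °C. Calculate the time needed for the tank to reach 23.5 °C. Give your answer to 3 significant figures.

117 min

First-law balance (no shaft work): M c_p dT/dt = ṁ c_p (T_in − T) + 55.6.
τ = M/ṁ = 148.10 min; T_ss = T_in + Q̇/(ṁ c_p) = 21.433 °C.
T(t) = T_ss + (T₀ − T_ss) e^(−t/τ). Set T = 23.5:
e^(−t/τ) = (23.5 − 21.433)/(26.0 − 21.433) = 0.45259
t = −148.10 · ln(0.45259) = 117.41 min.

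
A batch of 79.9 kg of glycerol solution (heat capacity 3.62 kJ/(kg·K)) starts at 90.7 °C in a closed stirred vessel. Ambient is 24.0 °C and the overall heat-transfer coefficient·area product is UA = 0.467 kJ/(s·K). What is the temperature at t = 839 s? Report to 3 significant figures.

41.2 °C

First-law balance (no shaft work): M c_p dT/dt = −UA(T − T_amb).
dT/dt = (T_ss − T)/τ with T_ss = T_amb = 24.000 °C, τ = M c_p/UA = 79.9·3.62/0.467 = 619.35 s.
Solution: T(t) = T_ss + (T₀ − T_ss) e^(−t/τ).
T(839) = 24.000 + (66.700)·0.25804 = 41.211 °C.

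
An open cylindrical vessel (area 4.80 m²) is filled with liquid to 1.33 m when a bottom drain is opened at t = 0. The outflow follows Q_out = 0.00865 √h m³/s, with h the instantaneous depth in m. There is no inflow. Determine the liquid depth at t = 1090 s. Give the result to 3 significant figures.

0.0293 m

Accumulation of liquid (constant cross-section A): A dh/dt = −0.00865 √h.
Separate and integrate: 2(√h − √h₀) = −(0.00865/A) t.
√h = √1.33 − 0.00865·1090/(2·4.80) = 1.1533 − 0.98214 = 0.17112.
h = 0.17112² = 0.029282 m.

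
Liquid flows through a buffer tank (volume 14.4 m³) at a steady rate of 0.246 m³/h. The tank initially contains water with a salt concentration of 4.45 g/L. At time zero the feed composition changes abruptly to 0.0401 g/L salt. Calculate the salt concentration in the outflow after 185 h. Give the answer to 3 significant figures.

0.227 g/L

Species balance on the tank: V dC/dt = Q(C_in − C).
Rewrite as dC/dt + C/τ = C_in/τ, τ = V/Q = 58.537 h.
C approaches C_in exponentially: C(t) = C_in + (C₀ − C_in) e^(−t/τ).
C(185) = 0.0401 + (4.45 − 0.0401)·e^(−185/58.537) = 0.0401 + (4.4099)·0.042408 = 0.22712 g/L.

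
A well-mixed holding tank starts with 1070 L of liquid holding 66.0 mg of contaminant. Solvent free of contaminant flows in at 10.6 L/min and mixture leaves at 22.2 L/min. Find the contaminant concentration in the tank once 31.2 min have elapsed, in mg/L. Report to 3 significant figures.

Let m(t) be the amount of contaminant. Volume: V(t) = V₀ + (Q_in − Q_out) t = 1070 − 11.600 t; V(31.2) = 708.08 L.
No contaminant enters, so dm/dt = −Q_out · (m/V).
dm/m = −Q_out dt/(V₀ − 11.600 t); integrating gives ln(m/m₀) = −(Q_out/(Q_in−Q_out)) ln(V/V₀).
m = m₀ (V₀/V)^(Q_out/(Q_in−Q_out)) = 66.0 × (1070/708.08)^(-1.9138) = 29.950 mg.
C = m/V = 29.950/708.08 = 0.042298 mg/L.

0.0423 mg/L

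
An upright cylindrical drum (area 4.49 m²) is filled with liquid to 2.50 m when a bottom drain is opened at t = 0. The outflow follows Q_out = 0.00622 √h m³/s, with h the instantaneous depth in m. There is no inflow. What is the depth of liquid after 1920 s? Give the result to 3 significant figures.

0.0631 m

Mass balance (ρ constant): A dh/dt = −0.00622 √h.
∫ h^(−1/2) dh = −(0.00622/A) ∫ dt, giving 2√h = 2√h₀ − (0.00622/A) t.
√h = √2.50 − 0.00622·1920/(2·4.49) = 1.5811 − 1.3299 = 0.25125.
h = 0.25125² = 0.063127 m.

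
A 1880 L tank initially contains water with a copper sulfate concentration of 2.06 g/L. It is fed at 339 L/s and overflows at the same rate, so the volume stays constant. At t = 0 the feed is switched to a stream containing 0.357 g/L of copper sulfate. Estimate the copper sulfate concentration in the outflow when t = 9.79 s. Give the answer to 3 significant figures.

0.648 g/L

Species balance on the tank: V dC/dt = Q(C_in − C).
So dC/dt = (C_in − C)/τ with τ = V/Q = 1880/339 = 5.5457 s.
Integrating: C(t) = C_in + (C₀ − C_in) e^(−t/τ).
C(9.79) = 0.357 + (2.06 − 0.357)·e^(−9.79/5.5457) = 0.357 + (1.7030)·0.17113 = 0.64844 g/L.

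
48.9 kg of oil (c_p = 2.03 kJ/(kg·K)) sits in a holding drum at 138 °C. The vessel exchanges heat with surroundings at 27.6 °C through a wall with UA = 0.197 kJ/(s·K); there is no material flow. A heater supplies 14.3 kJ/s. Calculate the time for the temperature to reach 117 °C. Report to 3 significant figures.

408 s

Heat balance on the well-mixed liquid: M c_p dT/dt = −UA(T − T_amb) + Q̇.
τ = M c_p/UA = 503.89 s; T_ss = T_amb + Q̇/UA = 27.6 + 14.3/0.197 = 100.19 °C.
T(t) = T_ss + (T₀ − T_ss)e^(−t/τ); set T = 117:
t = −τ ln[(T − T_ss)/(T₀ − T_ss)] = −503.89 · ln(0.44461) = 408.44 s.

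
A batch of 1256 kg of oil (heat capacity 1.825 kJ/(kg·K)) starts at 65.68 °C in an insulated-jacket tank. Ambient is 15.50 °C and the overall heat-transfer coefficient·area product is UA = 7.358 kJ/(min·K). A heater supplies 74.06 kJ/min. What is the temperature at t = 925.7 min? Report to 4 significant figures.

Lumped-capacitance energy balance: M c_p dT/dt = UA(T_amb − T) + Q̇.
dT/dt = (T_ss − T)/τ with T_ss = T_amb + Q̇/UA = 15.50 + 74.06/7.358 = 25.5652 °C, τ = M c_p/UA = 1256·1.825/7.358 = 311.525 min.
Solution: T(t) = T_ss + (T₀ − T_ss) e^(−t/τ).
T(925.7) = 25.5652 + (40.1148)·0.0512258 = 27.6201 °C.

27.62 °C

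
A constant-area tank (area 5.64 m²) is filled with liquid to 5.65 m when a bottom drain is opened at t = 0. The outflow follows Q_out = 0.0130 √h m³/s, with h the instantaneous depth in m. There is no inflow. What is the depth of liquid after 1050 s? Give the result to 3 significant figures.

1.36 m

Mass balance (ρ constant): A dh/dt = −0.0130 √h.
Separate and integrate: 2(√h − √h₀) = −(0.0130/A) t.
√h = √5.65 − 0.0130·1050/(2·5.64) = 2.3770 − 1.2101 = 1.1669.
h = 1.1669² = 1.3616 m.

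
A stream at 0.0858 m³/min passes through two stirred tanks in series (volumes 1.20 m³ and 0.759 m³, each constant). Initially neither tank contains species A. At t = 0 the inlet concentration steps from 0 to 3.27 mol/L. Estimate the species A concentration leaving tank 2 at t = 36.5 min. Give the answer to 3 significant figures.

Each tank obeys Vᵢ dCᵢ/dt = Q(Cᵢ₋₁ − Cᵢ), so τᵢ = Vᵢ/Q.
τ₁ = 1.20/0.0858 = 13.986 min; τ₂ = 0.759/0.0858 = 8.8462 min.
Solving the cascade with C₁(0)=C₂(0)=0 gives C₂(t) = C_in[1 − (τ₁ e^(−t/τ₁) − τ₂ e^(−t/τ₂))/(τ₁ − τ₂)].
At t = 36.5: e^(−t/τ₁) = 0.073553, e^(−t/τ₂) = 0.016146.
C₂ = 3.27·[1 − (13.986·0.073553 − 8.8462·0.016146)/(5.1399)] = 3.27·0.82764 = 2.7064 mol/L.

2.71 mol/L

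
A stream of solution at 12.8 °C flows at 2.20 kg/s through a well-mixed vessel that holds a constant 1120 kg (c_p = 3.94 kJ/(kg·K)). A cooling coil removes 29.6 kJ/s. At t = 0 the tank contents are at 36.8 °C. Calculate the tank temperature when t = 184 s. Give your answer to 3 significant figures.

M c_p dT/dt = ṁ c_p (T_in − T) − Q̇.
Rearrange: dT/dt = (T_ss − T)/τ with τ = M/ṁ = 509.09 s and T_ss = T_in − Q̇/(ṁ c_p) = 9.3851 °C.
T approaches T_ss exponentially: T(t) = T_ss + (T₀ − T_ss) e^(−t/τ).
T(184) = 9.3851 + (27.415)·e^(−184/509.09) = 9.3851 + (27.415)·0.69668 = 28.485 °C.

28.5 °C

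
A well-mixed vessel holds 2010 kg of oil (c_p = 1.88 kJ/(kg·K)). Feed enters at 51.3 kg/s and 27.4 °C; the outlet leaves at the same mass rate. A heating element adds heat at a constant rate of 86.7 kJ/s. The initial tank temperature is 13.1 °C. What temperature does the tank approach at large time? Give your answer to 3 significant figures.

28.3 °C

Energy balance: M c_p dT/dt = ṁ c_p (T_in − T) + 86.7.
At steady state dT/dt = 0 ⇒ T_ss = T_in + Q̇/(ṁ c_p) = 27.4 + 86.7/(51.3·1.88) = 28.299 °C.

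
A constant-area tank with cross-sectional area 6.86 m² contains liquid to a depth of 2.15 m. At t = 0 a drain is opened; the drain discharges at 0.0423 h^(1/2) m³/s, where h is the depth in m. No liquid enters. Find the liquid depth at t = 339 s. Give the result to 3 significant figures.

With no inflow, A dh/dt = −0.0423 √h.
∫ h^(−1/2) dh = −(0.0423/A) ∫ dt, giving 2√h = 2√h₀ − (0.0423/A) t.
√h = √2.15 − 0.0423·339/(2·6.86) = 1.4663 − 1.0452 = 0.42112.
h = 0.42112² = 0.17734 m.

0.177 m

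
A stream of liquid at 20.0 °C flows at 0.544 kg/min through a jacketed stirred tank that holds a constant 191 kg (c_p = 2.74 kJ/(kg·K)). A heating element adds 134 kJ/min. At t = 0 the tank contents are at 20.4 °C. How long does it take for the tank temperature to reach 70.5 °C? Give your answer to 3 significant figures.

Unsteady energy balance on the tank contents: M c_p dT/dt = ṁ c_p (T_in − T) + 134.
τ = M/ṁ = 351.10 min; T_ss = T_in + Q̇/(ṁ c_p) = 109.90 °C.
T(t) = T_ss + (T₀ − T_ss) e^(−t/τ). Set T = 70.5:
e^(−t/τ) = (70.5 − 109.90)/(20.4 − 109.90) = 0.44022
t = −351.10 · ln(0.44022) = 288.07 min.

288 min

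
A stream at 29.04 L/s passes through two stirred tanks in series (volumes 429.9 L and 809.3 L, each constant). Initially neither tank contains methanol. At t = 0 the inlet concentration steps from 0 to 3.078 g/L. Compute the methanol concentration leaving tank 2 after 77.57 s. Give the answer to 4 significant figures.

Each tank obeys Vᵢ dCᵢ/dt = Q(Cᵢ₋₁ − Cᵢ), so τᵢ = Vᵢ/Q.
τ₁ = 429.9/29.04 = 14.8037 s; τ₂ = 809.3/29.04 = 27.8685 s.
Solving the cascade with C₁(0)=C₂(0)=0 gives C₂(t) = C_in[1 − (τ₁ e^(−t/τ₁) − τ₂ e^(−t/τ₂))/(τ₁ − τ₂)].
At t = 77.57: e^(−t/τ₁) = 0.00530079, e^(−t/τ₂) = 0.0618259.
C₂ = 3.078·[1 − (14.8037·0.00530079 − 27.8685·0.0618259)/(-13.0647)] = 3.078·0.874125 = 2.69056 g/L.

2.691 g/L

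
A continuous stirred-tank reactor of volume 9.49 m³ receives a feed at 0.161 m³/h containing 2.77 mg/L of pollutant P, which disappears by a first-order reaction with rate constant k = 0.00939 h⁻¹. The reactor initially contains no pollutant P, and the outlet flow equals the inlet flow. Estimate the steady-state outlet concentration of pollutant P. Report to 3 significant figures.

1.78 mg/L

Species balance: V dC/dt = Q C_in − Q C − k V C.
Steady state (dC/dt = 0): C_ss = Q C_in/(Q + kV) = C_in/(1 + kV/Q).
C_ss = 0.161·2.77/(0.161 + 0.00939·9.49) = 0.44597/0.25011 = 1.7831 mg/L.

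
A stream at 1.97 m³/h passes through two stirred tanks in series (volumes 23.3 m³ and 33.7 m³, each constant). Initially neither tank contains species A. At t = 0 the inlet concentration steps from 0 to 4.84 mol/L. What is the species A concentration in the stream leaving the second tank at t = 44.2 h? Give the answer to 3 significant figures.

Species balance on tank i: dCᵢ/dt = (Cᵢ₋₁ − Cᵢ)/τᵢ with τᵢ = Vᵢ/Q.
τ₁ = 23.3/1.97 = 11.827 h; τ₂ = 33.7/1.97 = 17.107 h.
Solving the cascade with C₁(0)=C₂(0)=0 gives C₂(t) = C_in[1 − (τ₁ e^(−t/τ₁) − τ₂ e^(−t/τ₂))/(τ₁ − τ₂)].
At t = 44.2: e^(−t/τ₁) = 0.023824, e^(−t/τ₂) = 0.075487.
C₂ = 4.84·[1 − (11.827·0.023824 − 17.107·0.075487)/(-5.2792)] = 4.84·0.80877 = 3.9144 mol/L.

3.91 mol/L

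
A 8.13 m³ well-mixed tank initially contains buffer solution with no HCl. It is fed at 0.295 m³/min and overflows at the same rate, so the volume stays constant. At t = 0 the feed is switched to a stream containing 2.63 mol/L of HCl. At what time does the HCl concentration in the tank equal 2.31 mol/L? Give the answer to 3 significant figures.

Species balance: V dC/dt = Q(C_in − C) ⇒ τ = V/Q = 27.559 min.
C(t) = C_in + (C₀ − C_in) e^(−t/τ). Set C = 2.31 and solve for t:
e^(−t/τ) = (C − C_in)/(C₀ − C_in) = (2.31 − 2.63)/(0 − 2.63) = 0.12167
t = −τ ln(…) = 27.559 × 2.1064 = 58.051 min.

58.1 min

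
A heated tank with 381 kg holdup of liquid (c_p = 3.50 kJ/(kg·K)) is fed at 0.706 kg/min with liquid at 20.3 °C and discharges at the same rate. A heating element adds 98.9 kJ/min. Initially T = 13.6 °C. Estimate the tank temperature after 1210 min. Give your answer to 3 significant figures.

55.4 °C

M c_p dT/dt = ṁ c_p (T_in − T) + Q̇.
Rearrange: dT/dt = (T_ss − T)/τ with τ = M/ṁ = 539.66 min and T_ss = T_in + Q̇/(ṁ c_p) = 60.324 °C.
T approaches T_ss exponentially: T(t) = T_ss + (T₀ − T_ss) e^(−t/τ).
T(1210) = 60.324 + (-46.724)·e^(−1210/539.66) = 60.324 + (-46.724)·0.10623 = 55.361 °C.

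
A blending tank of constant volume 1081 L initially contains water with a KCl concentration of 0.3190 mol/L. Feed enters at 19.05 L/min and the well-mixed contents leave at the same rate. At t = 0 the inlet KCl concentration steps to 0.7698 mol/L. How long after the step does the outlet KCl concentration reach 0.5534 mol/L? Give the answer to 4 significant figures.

Accumulation = in − out for the solute gives V dC/dt = Q(C_in − C), so τ = V/Q = 56.7454 min.
C(t) = C_in + (C₀ − C_in) e^(−t/τ). Set C = 0.5534 and solve for t:
e^(−t/τ) = (C − C_in)/(C₀ − C_in) = (0.5534 − 0.7698)/(0.3190 − 0.7698) = 0.480035
t = −τ ln(…) = 56.7454 × 0.733895 = 41.6452 min.

41.65 min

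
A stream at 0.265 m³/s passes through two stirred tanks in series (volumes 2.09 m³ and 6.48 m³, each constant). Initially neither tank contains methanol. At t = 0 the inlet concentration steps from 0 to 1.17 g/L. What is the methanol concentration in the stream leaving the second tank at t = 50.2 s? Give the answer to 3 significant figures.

Time constants: τᵢ = Vᵢ/Q for each well-mixed tank.
τ₁ = 2.09/0.265 = 7.8868 s; τ₂ = 6.48/0.265 = 24.453 s.
Solving the cascade with C₁(0)=C₂(0)=0 gives C₂(t) = C_in[1 − (τ₁ e^(−t/τ₁) − τ₂ e^(−t/τ₂))/(τ₁ − τ₂)].
At t = 50.2: e^(−t/τ₁) = 0.0017206, e^(−t/τ₂) = 0.12836.
C₂ = 1.17·[1 − (7.8868·0.0017206 − 24.453·0.12836)/(-16.566)] = 1.17·0.81135 = 0.94928 g/L.

0.949 g/L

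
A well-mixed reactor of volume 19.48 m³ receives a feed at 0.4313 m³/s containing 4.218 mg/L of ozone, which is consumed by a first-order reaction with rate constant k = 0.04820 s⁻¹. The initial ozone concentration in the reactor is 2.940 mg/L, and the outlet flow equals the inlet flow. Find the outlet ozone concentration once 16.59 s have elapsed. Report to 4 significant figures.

V dC/dt = Q(C_in − C) − k V C.
This is linear with rate a = Q/V + k = 0.0703407 s⁻¹.
C_ss = Q C_in/(Q + kV) = 1.32767 mg/L; C(t) = C_ss + (C₀ − C_ss) e^(−a t).
C(16.59) = 1.32767 + (1.61233)·e^(−0.0703407·16.59) = 1.32767 + (1.61233)·0.311315 = 1.82961 mg/L.

1.830 mg/L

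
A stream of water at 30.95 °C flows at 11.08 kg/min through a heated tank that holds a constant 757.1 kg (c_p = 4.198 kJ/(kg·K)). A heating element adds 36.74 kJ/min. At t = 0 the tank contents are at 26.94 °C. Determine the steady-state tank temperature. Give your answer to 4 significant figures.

31.74 °C

First-law balance (no shaft work): M c_p dT/dt = ṁ c_p (T_in − T) + 36.74.
At steady state dT/dt = 0 ⇒ T_ss = T_in + Q̇/(ṁ c_p) = 30.95 + 36.74/(11.08·4.198) = 31.7399 °C.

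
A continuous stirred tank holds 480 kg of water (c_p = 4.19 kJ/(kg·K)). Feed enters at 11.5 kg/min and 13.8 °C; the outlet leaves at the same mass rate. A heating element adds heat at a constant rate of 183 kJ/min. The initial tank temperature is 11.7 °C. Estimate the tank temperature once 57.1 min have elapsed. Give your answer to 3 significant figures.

Heat balance on the well-mixed liquid: M c_p dT/dt = ṁ c_p (T_in − T) + 183.
τ = M/ṁ = 41.739 min; T_ss = T_in + Q̇/(ṁ c_p) = 13.8 + 183/(11.5·4.19) = 17.598 °C.
This is linear first-order; T(t) = T_ss + (T₀ − T_ss) e^(−t/τ).
T(57.1) = 17.598 + (-5.8979)·e^(−57.1/41.739) = 17.598 + (-5.8979)·0.25461 = 16.096 °C.

16.1 °C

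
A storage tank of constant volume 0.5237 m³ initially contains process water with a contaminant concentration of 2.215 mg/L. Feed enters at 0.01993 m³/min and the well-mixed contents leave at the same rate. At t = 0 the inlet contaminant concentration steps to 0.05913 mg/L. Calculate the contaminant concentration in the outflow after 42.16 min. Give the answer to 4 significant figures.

0.4925 mg/L

Accumulation = in − out for the solute gives V dC/dt = Q(C_in − C).
So dC/dt = (C_in − C)/τ with τ = V/Q = 0.5237/0.01993 = 26.2770 min.
This is linear first-order; C(t) = C_in + (C₀ − C_in) e^(−t/τ).
C(42.16) = 0.05913 + (2.215 − 0.05913)·e^(−42.16/26.2770) = 0.05913 + (2.15587)·0.201001 = 0.492461 mg/L.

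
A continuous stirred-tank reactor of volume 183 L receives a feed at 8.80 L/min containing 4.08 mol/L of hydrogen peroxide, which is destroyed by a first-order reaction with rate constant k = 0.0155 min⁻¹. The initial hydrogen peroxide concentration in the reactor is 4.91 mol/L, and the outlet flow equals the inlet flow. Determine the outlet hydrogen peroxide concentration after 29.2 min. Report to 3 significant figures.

3.37 mol/L

V dC/dt = Q(C_in − C) − k V C.
dC/dt = (Q/V) C_in − (Q/V + k) C; effective rate a = Q/V + k = 0.048087 + 0.0155 = 0.063587 min⁻¹.
C_ss = Q C_in/(Q + kV) = 3.0855 mol/L; C(t) = C_ss + (C₀ − C_ss) e^(−a t).
C(29.2) = 3.0855 + (1.8245)·e^(−0.063587·29.2) = 3.0855 + (1.8245)·0.15618 = 3.3704 mol/L.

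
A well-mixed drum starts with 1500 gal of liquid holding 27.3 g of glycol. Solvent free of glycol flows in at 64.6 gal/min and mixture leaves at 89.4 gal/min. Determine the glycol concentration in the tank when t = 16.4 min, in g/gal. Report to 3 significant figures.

0.00798 g/gal

Let m(t) be the amount of glycol. Volume: V(t) = V₀ + (Q_in − Q_out) t = 1500 − 24.800 t; V(16.4) = 1093.3 gal.
No glycol enters, so dm/dt = −Q_out · (m/V).
dm/m = −Q_out dt/(V₀ − 24.800 t); integrating gives ln(m/m₀) = −(Q_out/(Q_in−Q_out)) ln(V/V₀).
m = m₀ (V₀/V)^(Q_out/(Q_in−Q_out)) = 27.3 × (1500/1093.3)^(-3.6048) = 8.7298 g.
C = m/V = 8.7298/1093.3 = 0.0079849 g/gal.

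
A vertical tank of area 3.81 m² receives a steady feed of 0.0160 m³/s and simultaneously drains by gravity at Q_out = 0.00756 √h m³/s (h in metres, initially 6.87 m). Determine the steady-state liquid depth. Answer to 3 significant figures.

4.48 m

Mass balance (ρ constant): A dh/dt = Q_in − 0.00756 √h. At steady state dh/dt = 0:
Q_in = 0.00756 √h_ss ⇒ √h_ss = 0.0160/0.00756 = 2.1164.
h_ss = 2.1164² = 4.4792 m. (Since h₀ = 6.87 m > h_ss, the level will fall toward this value.)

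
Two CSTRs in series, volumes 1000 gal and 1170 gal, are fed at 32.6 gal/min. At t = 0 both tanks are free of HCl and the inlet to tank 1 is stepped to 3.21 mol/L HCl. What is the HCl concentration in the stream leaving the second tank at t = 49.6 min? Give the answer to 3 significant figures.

1.41 mol/L

Time constants: τᵢ = Vᵢ/Q for each well-mixed tank.
τ₁ = 1000/32.6 = 30.675 min; τ₂ = 1170/32.6 = 35.890 min.
Solving the cascade with C₁(0)=C₂(0)=0 gives C₂(t) = C_in[1 − (τ₁ e^(−t/τ₁) − τ₂ e^(−t/τ₂))/(τ₁ − τ₂)].
At t = 49.6: e^(−t/τ₁) = 0.19850, e^(−t/τ₂) = 0.25107.
C₂ = 3.21·[1 − (30.675·0.19850 − 35.890·0.25107)/(-5.2147)] = 3.21·0.43969 = 1.4114 mol/L.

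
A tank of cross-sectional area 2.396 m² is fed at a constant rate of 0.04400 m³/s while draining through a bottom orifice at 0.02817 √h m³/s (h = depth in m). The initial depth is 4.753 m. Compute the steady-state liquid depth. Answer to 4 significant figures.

Level balance: A dh/dt = 0.04400 − 0.02817 √h. Setting dh/dt = 0:
Q_in = 0.02817 √h_ss ⇒ √h_ss = 0.04400/0.02817 = 1.56195.
h_ss = 1.56195² = 2.43967 m. (Since h₀ = 4.753 m > h_ss, the level will fall toward this value.)

2.440 m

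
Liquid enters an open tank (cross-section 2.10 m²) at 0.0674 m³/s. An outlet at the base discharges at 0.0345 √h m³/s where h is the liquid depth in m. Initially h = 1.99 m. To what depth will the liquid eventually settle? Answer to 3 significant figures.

Unsteady balance on liquid volume: A dh/dt = Q_in − 0.0345 √h. At steady state dh/dt = 0:
Q_in = 0.0345 √h_ss ⇒ √h_ss = 0.0674/0.0345 = 1.9536.
h_ss = 1.9536² = 3.8166 m. (Since h₀ = 1.99 m < h_ss, the level will rise toward this value.)

3.82 m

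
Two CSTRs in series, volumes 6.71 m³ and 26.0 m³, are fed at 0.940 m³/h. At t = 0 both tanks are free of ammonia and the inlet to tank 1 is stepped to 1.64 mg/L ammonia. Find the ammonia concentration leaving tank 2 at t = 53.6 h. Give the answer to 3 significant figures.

1.32 mg/L

Time constants: τᵢ = Vᵢ/Q for each well-mixed tank.
τ₁ = 6.71/0.940 = 7.1383 h; τ₂ = 26.0/0.940 = 27.660 h.
Tank 1: C₁ = C_in(1 − e^(−t/τ₁)). Tank 2 (τ₁ ≠ τ₂): C₂ = C_in[1 − (τ₁ e^(−t/τ₁) − τ₂ e^(−t/τ₂))/(τ₁ − τ₂)].
At t = 53.6: e^(−t/τ₁) = 0.00054824, e^(−t/τ₂) = 0.14401.
C₂ = 1.64·[1 − (7.1383·0.00054824 − 27.660·0.14401)/(-20.521)] = 1.64·0.80608 = 1.3220 mg/L.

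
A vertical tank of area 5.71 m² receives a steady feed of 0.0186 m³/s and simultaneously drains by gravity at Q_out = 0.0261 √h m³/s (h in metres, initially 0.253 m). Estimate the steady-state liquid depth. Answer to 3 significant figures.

0.508 m

Accumulation of liquid (constant cross-section A): A dh/dt = Q_in − 0.0261 √h. At steady state dh/dt = 0:
Q_in = 0.0261 √h_ss ⇒ √h_ss = 0.0186/0.0261 = 0.71264.
h_ss = 0.71264² = 0.50786 m. (Since h₀ = 0.253 m < h_ss, the level will rise toward this value.)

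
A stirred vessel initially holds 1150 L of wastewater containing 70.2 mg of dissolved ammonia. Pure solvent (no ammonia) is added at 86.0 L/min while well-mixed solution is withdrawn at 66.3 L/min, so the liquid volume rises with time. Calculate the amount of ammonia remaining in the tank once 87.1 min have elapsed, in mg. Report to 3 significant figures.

3.25 mg

Let m(t) be the amount of ammonia. Volume: V(t) = V₀ + (Q_in − Q_out) t = 1150 + 19.700 t; V(87.1) = 2865.9 L.
Species balance (pure solvent in): dm/dt = −Q_out · m/V(t).
Separate: dm/m = −Q_out dt/V(t) ⇒ ln(m/m₀) = −(Q_out/(Q_in−Q_out)) ln(V/V₀).
m = m₀ (V₀/V)^(Q_out/(Q_in−Q_out)) = 70.2 × (1150/2865.9)^(3.3655) = 3.2488 mg.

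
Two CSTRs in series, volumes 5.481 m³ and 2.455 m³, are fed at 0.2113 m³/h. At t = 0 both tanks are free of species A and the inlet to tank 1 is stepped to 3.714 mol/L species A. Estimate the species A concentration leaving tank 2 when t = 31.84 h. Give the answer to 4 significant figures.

Each tank obeys Vᵢ dCᵢ/dt = Q(Cᵢ₋₁ − Cᵢ), so τᵢ = Vᵢ/Q.
τ₁ = 5.481/0.2113 = 25.9394 h; τ₂ = 2.455/0.2113 = 11.6186 h.
Solving the cascade with C₁(0)=C₂(0)=0 gives C₂(t) = C_in[1 − (τ₁ e^(−t/τ₁) − τ₂ e^(−t/τ₂))/(τ₁ − τ₂)].
At t = 31.84: e^(−t/τ₁) = 0.293031, e^(−t/τ₂) = 0.0645416.
C₂ = 3.714·[1 − (25.9394·0.293031 − 11.6186·0.0645416)/(14.3209)] = 3.714·0.521594 = 1.93720 mol/L.

1.937 mol/L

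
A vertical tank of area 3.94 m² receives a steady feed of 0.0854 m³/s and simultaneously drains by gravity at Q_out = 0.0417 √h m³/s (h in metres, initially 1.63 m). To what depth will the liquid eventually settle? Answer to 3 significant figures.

Level balance: A dh/dt = 0.0854 − 0.0417 √h. Setting dh/dt = 0:
Q_in = 0.0417 √h_ss ⇒ √h_ss = 0.0854/0.0417 = 2.0480.
h_ss = 2.0480² = 4.1941 m. (Since h₀ = 1.63 m < h_ss, the level will rise toward this value.)

4.19 m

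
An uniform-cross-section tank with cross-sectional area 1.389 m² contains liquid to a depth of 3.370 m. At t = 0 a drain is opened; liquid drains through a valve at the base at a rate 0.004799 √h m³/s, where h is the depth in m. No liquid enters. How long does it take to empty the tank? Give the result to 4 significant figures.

A dh/dt = −Q_out = −0.004799 √h.
Separate and integrate: 2(√h − √h₀) = −(0.004799/A) t.
Tank is empty when √h = 0: t_empty = 2A√h₀/0.004799.
t_empty = 2·1.389·√3.370/0.004799 = 2.77800·1.83576/0.004799 = 1062.67 s.

1063 s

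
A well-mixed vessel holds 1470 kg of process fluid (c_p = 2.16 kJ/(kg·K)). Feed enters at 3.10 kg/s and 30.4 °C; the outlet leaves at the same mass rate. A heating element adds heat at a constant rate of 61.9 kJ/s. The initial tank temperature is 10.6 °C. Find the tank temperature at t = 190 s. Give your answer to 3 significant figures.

Unsteady energy balance on the tank contents: M c_p dT/dt = ṁ c_p (T_in − T) + 61.9.
τ = M/ṁ = 474.19 s; T_ss = T_in + Q̇/(ṁ c_p) = 30.4 + 61.9/(3.10·2.16) = 39.644 °C.
Solution: T(t) = T_ss + (T₀ − T_ss) e^(−t/τ).
T(190) = 39.644 + (-29.044)·e^(−190/474.19) = 39.644 + (-29.044)·0.66986 = 20.189 °C.

20.2 °C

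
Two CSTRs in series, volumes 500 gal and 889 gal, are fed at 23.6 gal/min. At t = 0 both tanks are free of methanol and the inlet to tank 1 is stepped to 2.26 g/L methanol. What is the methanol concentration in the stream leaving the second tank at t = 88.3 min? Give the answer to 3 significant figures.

1.81 g/L

Species balance on tank i: dCᵢ/dt = (Cᵢ₋₁ − Cᵢ)/τᵢ with τᵢ = Vᵢ/Q.
τ₁ = 500/23.6 = 21.186 min; τ₂ = 889/23.6 = 37.669 min.
Solving the cascade with C₁(0)=C₂(0)=0 gives C₂(t) = C_in[1 − (τ₁ e^(−t/τ₁) − τ₂ e^(−t/τ₂))/(τ₁ − τ₂)].
At t = 88.3: e^(−t/τ₁) = 0.015487, e^(−t/τ₂) = 0.095936.
C₂ = 2.26·[1 − (21.186·0.015487 − 37.669·0.095936)/(-16.483)] = 2.26·0.80066 = 1.8095 g/L.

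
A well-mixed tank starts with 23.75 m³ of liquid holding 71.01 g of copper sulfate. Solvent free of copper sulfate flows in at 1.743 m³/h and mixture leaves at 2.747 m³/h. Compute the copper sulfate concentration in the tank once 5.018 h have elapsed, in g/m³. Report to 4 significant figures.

Total volume: dV/dt = Q_in − Q_out = -1.00400 m³/h, so V(t) = 23.75 − 1.00400 t and V(5.018) = 18.7119 m³.
Solute balance: dm/dt = 0 − Q_out C = −Q_out m/V(t).
dm/m = −Q_out dt/(V₀ − 1.00400 t); integrating gives ln(m/m₀) = −(Q_out/(Q_in−Q_out)) ln(V/V₀).
m = m₀ (V₀/V)^(Q_out/(Q_in−Q_out)) = 71.01 × (23.75/18.7119)^(-2.73606) = 36.9840 g.
C = m/V = 36.9840/18.7119 = 1.97650 g/m³.

1.976 g/m³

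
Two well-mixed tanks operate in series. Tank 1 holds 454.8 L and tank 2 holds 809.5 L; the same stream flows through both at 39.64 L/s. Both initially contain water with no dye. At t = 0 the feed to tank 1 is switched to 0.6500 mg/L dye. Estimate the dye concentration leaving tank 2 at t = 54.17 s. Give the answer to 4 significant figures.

0.5529 mg/L

Each tank obeys Vᵢ dCᵢ/dt = Q(Cᵢ₋₁ − Cᵢ), so τᵢ = Vᵢ/Q.
τ₁ = 454.8/39.64 = 11.4733 s; τ₂ = 809.5/39.64 = 20.4213 s.
Solving the cascade with C₁(0)=C₂(0)=0 gives C₂(t) = C_in[1 − (τ₁ e^(−t/τ₁) − τ₂ e^(−t/τ₂))/(τ₁ − τ₂)].
At t = 54.17: e^(−t/τ₁) = 0.00890259, e^(−t/τ₂) = 0.0704661.
C₂ = 0.6500·[1 − (11.4733·0.00890259 − 20.4213·0.0704661)/(-8.94803)] = 0.6500·0.850597 = 0.552888 mg/L.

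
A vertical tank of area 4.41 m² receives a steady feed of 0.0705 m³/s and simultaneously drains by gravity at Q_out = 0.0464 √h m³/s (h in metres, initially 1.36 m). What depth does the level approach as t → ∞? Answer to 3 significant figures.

Mass balance (ρ constant): A dh/dt = Q_in − 0.0464 √h. At steady state dh/dt = 0:
Q_in = 0.0464 √h_ss ⇒ √h_ss = 0.0705/0.0464 = 1.5194.
h_ss = 1.5194² = 2.3086 m. (Since h₀ = 1.36 m < h_ss, the level will rise toward this value.)

2.31 m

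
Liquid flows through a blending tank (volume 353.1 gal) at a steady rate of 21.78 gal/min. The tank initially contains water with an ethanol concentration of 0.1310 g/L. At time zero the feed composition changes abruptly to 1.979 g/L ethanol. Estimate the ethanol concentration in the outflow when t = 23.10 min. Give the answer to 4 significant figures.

1.534 g/L

Accumulation = in − out for the solute gives V dC/dt = Q(C_in − C).
Rewrite as dC/dt + C/τ = C_in/τ, τ = V/Q = 16.2121 min.
C approaches C_in exponentially: C(t) = C_in + (C₀ − C_in) e^(−t/τ).
C(23.10) = 1.979 + (0.1310 − 1.979)·e^(−23.10/16.2121) = 1.979 + (-1.84800)·0.240542 = 1.53448 g/L.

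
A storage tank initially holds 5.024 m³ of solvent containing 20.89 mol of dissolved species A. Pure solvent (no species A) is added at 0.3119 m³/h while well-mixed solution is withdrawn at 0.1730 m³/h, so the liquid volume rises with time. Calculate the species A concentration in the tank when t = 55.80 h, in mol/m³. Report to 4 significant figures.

Total volume: dV/dt = Q_in − Q_out = 0.138900 m³/h, so V(t) = 5.024 + 0.138900 t and V(55.80) = 12.7746 m³.
No species A enters, so dm/dt = −Q_out · (m/V).
Separate: dm/m = −Q_out dt/V(t) ⇒ ln(m/m₀) = −(Q_out/(Q_in−Q_out)) ln(V/V₀).
m = m₀ (V₀/V)^(Q_out/(Q_in−Q_out)) = 20.89 × (5.024/12.7746)^(1.24550) = 6.53340 mol.
C = m/V = 6.53340/12.7746 = 0.511436 mol/m³.

0.5114 mol/m³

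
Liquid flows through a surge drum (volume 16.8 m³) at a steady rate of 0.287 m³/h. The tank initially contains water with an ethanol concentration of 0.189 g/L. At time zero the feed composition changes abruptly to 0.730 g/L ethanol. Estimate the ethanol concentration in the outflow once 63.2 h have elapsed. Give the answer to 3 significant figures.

0.546 g/L

Accumulation = in − out for the solute gives V dC/dt = Q(C_in − C).
So dC/dt = (C_in − C)/τ with τ = V/Q = 16.8/0.287 = 58.537 h.
Solution: C(t) = C_in + (C₀ − C_in) e^(−t/τ).
C(63.2) = 0.730 + (0.189 − 0.730)·e^(−63.2/58.537) = 0.730 + (-0.54100)·0.33971 = 0.54622 g/L.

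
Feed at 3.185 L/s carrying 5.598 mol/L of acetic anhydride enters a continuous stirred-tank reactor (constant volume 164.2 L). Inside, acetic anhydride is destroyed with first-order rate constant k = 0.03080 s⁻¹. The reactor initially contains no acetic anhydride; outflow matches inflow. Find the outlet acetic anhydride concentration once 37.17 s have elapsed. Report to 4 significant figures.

1.828 mol/L

Accumulation = in − out − consumed: V dC/dt = Q C_in − Q C − k V C.
This is linear with rate a = Q/V + k = 0.0501971 s⁻¹.
C_ss = Q C_in/(Q + kV) = 2.16317 mol/L; C(t) = C_ss + (C₀ − C_ss) e^(−a t).
C(37.17) = 2.16317 + (-2.16317)·e^(−0.0501971·37.17) = 2.16317 + (-2.16317)·0.154768 = 1.82838 mol/L.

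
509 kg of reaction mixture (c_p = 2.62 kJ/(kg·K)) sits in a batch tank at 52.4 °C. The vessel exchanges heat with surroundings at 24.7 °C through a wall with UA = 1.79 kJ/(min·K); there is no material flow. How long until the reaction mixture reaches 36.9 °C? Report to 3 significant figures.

M c_p dT/dt = −UA(T − T_amb).
τ = M c_p/UA = 745.02 min; T_ss = T_amb = 24.700 °C.
T(t) = T_ss + (T₀ − T_ss)e^(−t/τ); set T = 36.9:
t = −τ ln[(T − T_ss)/(T₀ − T_ss)] = −745.02 · ln(0.44043) = 610.91 min.

611 min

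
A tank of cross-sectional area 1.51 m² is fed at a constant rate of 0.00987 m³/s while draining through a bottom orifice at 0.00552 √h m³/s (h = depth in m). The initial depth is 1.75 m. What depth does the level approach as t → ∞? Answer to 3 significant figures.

Mass balance (ρ constant): A dh/dt = Q_in − 0.00552 √h. At steady state dh/dt = 0:
Q_in = 0.00552 √h_ss ⇒ √h_ss = 0.00987/0.00552 = 1.7880.
h_ss = 1.7880² = 3.1971 m. (Since h₀ = 1.75 m < h_ss, the level will rise toward this value.)

3.20 m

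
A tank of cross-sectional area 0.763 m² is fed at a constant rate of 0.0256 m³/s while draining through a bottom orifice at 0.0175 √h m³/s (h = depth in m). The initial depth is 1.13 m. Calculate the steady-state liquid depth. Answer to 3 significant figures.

2.14 m

Volume balance on the tank: A dh/dt = Q_in − 0.0175 √h. At steady state dh/dt = 0:
Q_in = 0.0175 √h_ss ⇒ √h_ss = 0.0256/0.0175 = 1.4629.
h_ss = 1.4629² = 2.1400 m. (Since h₀ = 1.13 m < h_ss, the level will rise toward this value.)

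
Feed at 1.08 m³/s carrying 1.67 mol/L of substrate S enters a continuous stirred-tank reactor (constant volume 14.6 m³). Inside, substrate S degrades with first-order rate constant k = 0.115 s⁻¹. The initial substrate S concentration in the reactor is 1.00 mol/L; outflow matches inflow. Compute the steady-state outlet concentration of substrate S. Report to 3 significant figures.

Species balance: V dC/dt = Q C_in − Q C − k V C.
At steady state: 0 = Q C_in − (Q + kV) C_ss, so C_ss = Q C_in/(Q + kV).
C_ss = 1.08·1.67/(1.08 + 0.115·14.6) = 1.8036/2.7590 = 0.65372 mol/L.

0.654 mol/L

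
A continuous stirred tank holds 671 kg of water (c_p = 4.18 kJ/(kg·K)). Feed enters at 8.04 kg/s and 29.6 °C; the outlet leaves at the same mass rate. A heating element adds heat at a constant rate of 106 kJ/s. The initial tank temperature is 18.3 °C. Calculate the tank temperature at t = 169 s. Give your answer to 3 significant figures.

30.8 °C

Heat balance on the well-mixed liquid: M c_p dT/dt = ṁ c_p (T_in − T) + 106.
Rearrange: dT/dt = (T_ss − T)/τ with τ = M/ṁ = 83.458 s and T_ss = T_in + Q̇/(ṁ c_p) = 32.754 °C.
Integrating: T(t) = T_ss + (T₀ − T_ss) e^(−t/τ).
T(169) = 32.754 + (-14.454)·e^(−169/83.458) = 32.754 + (-14.454)·0.13200 = 30.846 °C.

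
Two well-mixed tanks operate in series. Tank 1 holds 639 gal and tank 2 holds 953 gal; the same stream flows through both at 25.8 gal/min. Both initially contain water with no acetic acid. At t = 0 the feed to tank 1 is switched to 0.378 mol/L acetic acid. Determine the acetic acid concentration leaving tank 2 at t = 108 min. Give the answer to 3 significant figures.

0.326 mol/L

Time constants: τᵢ = Vᵢ/Q for each well-mixed tank.
τ₁ = 639/25.8 = 24.767 min; τ₂ = 953/25.8 = 36.938 min.
Tank 1: C₁ = C_in(1 − e^(−t/τ₁)). Tank 2 (τ₁ ≠ τ₂): C₂ = C_in[1 − (τ₁ e^(−t/τ₁) − τ₂ e^(−t/τ₂))/(τ₁ − τ₂)].
At t = 108: e^(−t/τ₁) = 0.012771, e^(−t/τ₂) = 0.053728.
C₂ = 0.378·[1 − (24.767·0.012771 − 36.938·0.053728)/(-12.171)] = 0.378·0.86292 = 0.32619 mol/L.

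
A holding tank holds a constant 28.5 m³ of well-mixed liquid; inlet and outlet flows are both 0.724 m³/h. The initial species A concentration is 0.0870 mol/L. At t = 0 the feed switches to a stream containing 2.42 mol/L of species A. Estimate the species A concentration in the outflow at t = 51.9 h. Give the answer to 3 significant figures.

1.80 mol/L

Accumulation = in − out for the solute gives V dC/dt = Q(C_in − C).
Rewrite as dC/dt + C/τ = C_in/τ, τ = V/Q = 39.365 h.
This is linear first-order; C(t) = C_in + (C₀ − C_in) e^(−t/τ).
C(51.9) = 2.42 + (0.0870 − 2.42)·e^(−51.9/39.365) = 2.42 + (-2.3330)·0.26755 = 1.7958 mol/L.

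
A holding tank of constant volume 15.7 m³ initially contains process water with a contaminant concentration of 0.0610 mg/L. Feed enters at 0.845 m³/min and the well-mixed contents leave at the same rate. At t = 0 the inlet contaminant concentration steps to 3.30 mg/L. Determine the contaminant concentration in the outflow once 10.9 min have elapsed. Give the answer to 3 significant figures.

1.50 mg/L

Unsteady species balance (constant V, well mixed): V dC/dt = Q(C_in − C).
Time constant τ = V/Q = 15.7/0.845 = 18.580 min.
Solution: C(t) = C_in + (C₀ − C_in) e^(−t/τ).
C(10.9) = 3.30 + (0.0610 − 3.30)·e^(−10.9/18.580) = 3.30 + (-3.2390)·0.55618 = 1.4985 mg/L.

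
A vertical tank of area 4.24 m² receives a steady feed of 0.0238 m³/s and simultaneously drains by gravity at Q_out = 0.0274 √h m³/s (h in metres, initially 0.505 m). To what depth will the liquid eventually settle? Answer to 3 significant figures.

A dh/dt = Q_in − 0.0274 √h. Steady state requires inflow = outflow:
Q_in = 0.0274 √h_ss ⇒ √h_ss = 0.0238/0.0274 = 0.86861.
h_ss = 0.86861² = 0.75449 m. (Since h₀ = 0.505 m < h_ss, the level will rise toward this value.)

0.754 m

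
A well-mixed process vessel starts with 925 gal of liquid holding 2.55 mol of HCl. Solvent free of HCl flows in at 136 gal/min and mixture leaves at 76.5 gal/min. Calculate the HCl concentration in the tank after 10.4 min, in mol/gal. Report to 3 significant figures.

0.000855 mol/gal

Total volume: dV/dt = Q_in − Q_out = 59.500 gal/min, so V(t) = 925 + 59.500 t and V(10.4) = 1543.8 gal.
Species balance (pure solvent in): dm/dt = −Q_out · m/V(t).
dm/m = −Q_out dt/(V₀ + 59.500 t); integrating gives ln(m/m₀) = −(Q_out/(Q_in−Q_out)) ln(V/V₀).
m = m₀ (V₀/V)^(Q_out/(Q_in−Q_out)) = 2.55 × (925/1543.8)^(1.2857) = 1.3199 mol.
C = m/V = 1.3199/1543.8 = 0.00085495 mol/gal.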